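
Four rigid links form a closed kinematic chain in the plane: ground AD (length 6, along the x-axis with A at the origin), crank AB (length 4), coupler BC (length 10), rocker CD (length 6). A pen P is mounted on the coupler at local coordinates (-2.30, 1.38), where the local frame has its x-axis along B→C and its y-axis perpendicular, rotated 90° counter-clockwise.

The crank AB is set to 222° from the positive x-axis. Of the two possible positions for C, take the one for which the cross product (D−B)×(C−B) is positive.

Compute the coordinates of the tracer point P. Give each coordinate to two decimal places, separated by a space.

-5.47 -3.66

A=(0,0), D=(6.00,0)
B = A + 4.00·(cos222°, sin222°) = (-2.9726, -2.6765)
|BD| = 9.3633
circle(B,10.00) ∩ circle(D,6.00): a=8.0992, h=5.8653
  candidates: C₊=(3.1121,5.2593) cross=54.919; C₋=(6.4653,-5.9819) cross=-54.919
  mode + wants cross > 0 → take C=(3.1121,5.2593) (cross=54.919)
ex = (C−B)/|BC| = (0.6085,0.7936); ey = (-0.7936,0.6085)
P = B + -2.30·ex + 1.38·ey = (-5.4672,-3.6621)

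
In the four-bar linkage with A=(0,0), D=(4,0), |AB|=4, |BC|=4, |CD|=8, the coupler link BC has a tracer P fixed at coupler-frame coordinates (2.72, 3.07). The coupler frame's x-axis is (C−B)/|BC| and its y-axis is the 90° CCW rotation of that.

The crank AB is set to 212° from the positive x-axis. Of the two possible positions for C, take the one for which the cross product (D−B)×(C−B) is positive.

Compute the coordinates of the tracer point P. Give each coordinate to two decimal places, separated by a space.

-6.71 0.29

A=(0,0), D=(4.00,0)
B = A + 4.00·(cos212°, sin212°) = (-3.3922, -2.1197)
|BD| = 7.6901
circle(B,4.00) ∩ circle(D,8.00): a=0.7241, h=3.9339
  candidates: C₊=(-3.7804,1.8614) cross=30.252; C₋=(-1.6118,-5.7016) cross=-30.252
  mode + wants cross > 0 → take C=(-3.7804,1.8614) (cross=30.252)
ex = (C−B)/|BC| = (-0.0971,0.9953); ey = (-0.9953,-0.0971)
P = B + 2.72·ex + 3.07·ey = (-6.7117,0.2895)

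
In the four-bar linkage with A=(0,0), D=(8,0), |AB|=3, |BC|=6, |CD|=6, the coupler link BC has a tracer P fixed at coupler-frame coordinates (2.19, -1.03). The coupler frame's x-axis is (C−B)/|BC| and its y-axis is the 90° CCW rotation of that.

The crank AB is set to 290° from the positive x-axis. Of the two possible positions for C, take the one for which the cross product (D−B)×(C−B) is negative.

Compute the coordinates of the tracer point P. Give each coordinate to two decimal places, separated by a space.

A=(0,0), D=(8.00,0)
B = A + 3.00·(cos290°, sin290°) = (1.0261, -2.8191)
|BD| = 7.5222
circle(B,6.00) ∩ circle(D,6.00): a=3.7611, h=4.6749
  candidates: C₊=(2.7610,2.9246) cross=35.165; C₋=(6.2650,-5.7437) cross=-35.165
  mode - wants cross < 0 → take C=(6.2650,-5.7437) (cross=-35.165)
ex = (C−B)/|BC| = (0.8732,-0.4874); ey = (0.4874,0.8732)
P = B + 2.19·ex + -1.03·ey = (2.4362,-4.7859)

2.44 -4.79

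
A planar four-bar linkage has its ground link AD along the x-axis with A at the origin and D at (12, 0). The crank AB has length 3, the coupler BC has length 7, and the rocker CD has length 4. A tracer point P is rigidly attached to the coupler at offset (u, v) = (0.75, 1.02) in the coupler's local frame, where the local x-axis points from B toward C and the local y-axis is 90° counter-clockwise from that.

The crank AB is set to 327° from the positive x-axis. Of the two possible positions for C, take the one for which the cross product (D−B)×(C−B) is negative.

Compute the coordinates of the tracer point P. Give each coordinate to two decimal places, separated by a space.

A=(0,0), D=(12.00,0)
B = A + 3.00·(cos327°, sin327°) = (2.5160, -1.6339)
|BD| = 9.6237
circle(B,7.00) ∩ circle(D,4.00): a=6.5264, h=2.5311
  candidates: C₊=(8.5179,1.9685) cross=24.359; C₋=(9.3774,-3.0202) cross=-24.359
  mode - wants cross < 0 → take C=(9.3774,-3.0202) (cross=-24.359)
ex = (C−B)/|BC| = (0.9802,-0.1980); ey = (0.1980,0.9802)
P = B + 0.75·ex + 1.02·ey = (3.4532,-0.7827)

3.45 -0.78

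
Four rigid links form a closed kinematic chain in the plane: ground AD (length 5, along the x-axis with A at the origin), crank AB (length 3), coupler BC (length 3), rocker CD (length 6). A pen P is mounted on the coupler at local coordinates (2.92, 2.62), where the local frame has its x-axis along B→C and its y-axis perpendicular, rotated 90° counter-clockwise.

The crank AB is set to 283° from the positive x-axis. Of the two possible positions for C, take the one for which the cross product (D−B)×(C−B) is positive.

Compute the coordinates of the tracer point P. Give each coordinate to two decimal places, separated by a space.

A=(0,0), D=(5.00,0)
B = A + 3.00·(cos283°, sin283°) = (0.6749, -2.9231)
|BD| = 5.2203
circle(B,3.00) ∩ circle(D,6.00): a=0.0241, h=2.9999
  candidates: C₊=(-0.9850,-0.4241) cross=15.660; C₋=(2.3746,-5.3951) cross=-15.660
  mode + wants cross > 0 → take C=(-0.9850,-0.4241) (cross=15.660)
ex = (C−B)/|BC| = (-0.5533,0.8330); ey = (-0.8330,-0.5533)
P = B + 2.92·ex + 2.62·ey = (-3.1232,-1.9404)

-3.12 -1.94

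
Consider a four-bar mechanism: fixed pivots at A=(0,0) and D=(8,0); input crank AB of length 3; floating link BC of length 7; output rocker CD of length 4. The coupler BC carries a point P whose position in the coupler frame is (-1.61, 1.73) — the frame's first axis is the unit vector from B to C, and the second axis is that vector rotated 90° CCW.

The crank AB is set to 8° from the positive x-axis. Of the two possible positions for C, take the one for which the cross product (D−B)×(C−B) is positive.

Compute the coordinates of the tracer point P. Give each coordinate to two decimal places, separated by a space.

A=(0,0), D=(8.00,0)
B = A + 3.00·(cos8°, sin8°) = (2.9708, 0.4175)
|BD| = 5.0465
circle(B,7.00) ∩ circle(D,4.00): a=5.7928, h=3.9298
  candidates: C₊=(9.0689,3.8545) cross=19.831; C₋=(8.4187,-3.9780) cross=-19.831
  mode + wants cross > 0 → take C=(9.0689,3.8545) (cross=19.831)
ex = (C−B)/|BC| = (0.8712,0.4910); ey = (-0.4910,0.8712)
P = B + -1.61·ex + 1.73·ey = (0.7188,1.1341)

0.72 1.13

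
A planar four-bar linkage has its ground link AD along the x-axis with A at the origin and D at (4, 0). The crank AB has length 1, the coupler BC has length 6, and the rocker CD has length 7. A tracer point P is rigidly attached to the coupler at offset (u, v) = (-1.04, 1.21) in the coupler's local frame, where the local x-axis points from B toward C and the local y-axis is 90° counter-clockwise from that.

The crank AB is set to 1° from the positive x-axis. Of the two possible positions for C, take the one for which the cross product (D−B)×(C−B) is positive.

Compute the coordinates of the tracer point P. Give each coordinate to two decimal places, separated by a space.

-0.09 -1.14

A=(0,0), D=(4.00,0)
B = A + 1.00·(cos1°, sin1°) = (0.9998, 0.0175)
|BD| = 3.0002
circle(B,6.00) ∩ circle(D,7.00): a=-0.6664, h=5.9629
  candidates: C₊=(0.3681,5.9841) cross=17.890; C₋=(0.2988,-5.9414) cross=-17.890
  mode + wants cross > 0 → take C=(0.3681,5.9841) (cross=17.890)
ex = (C−B)/|BC| = (-0.1053,0.9944); ey = (-0.9944,-0.1053)
P = B + -1.04·ex + 1.21·ey = (-0.0939,-1.1442)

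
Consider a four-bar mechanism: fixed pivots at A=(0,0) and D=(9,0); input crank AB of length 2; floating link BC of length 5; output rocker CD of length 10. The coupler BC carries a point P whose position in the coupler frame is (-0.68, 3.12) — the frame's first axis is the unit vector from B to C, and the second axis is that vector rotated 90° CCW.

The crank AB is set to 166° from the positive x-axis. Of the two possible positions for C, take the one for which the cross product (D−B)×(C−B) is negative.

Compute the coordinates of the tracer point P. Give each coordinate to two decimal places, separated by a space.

A=(0,0), D=(9.00,0)
B = A + 2.00·(cos166°, sin166°) = (-1.9406, 0.4838)
|BD| = 10.9513
circle(B,5.00) ∩ circle(D,10.00): a=2.0514, h=4.5598
  candidates: C₊=(0.3103,4.9486) cross=49.936; C₋=(-0.0927,-4.1621) cross=-49.936
  mode - wants cross < 0 → take C=(-0.0927,-4.1621) (cross=-49.936)
ex = (C−B)/|BC| = (0.3696,-0.9292); ey = (0.9292,0.3696)
P = B + -0.68·ex + 3.12·ey = (0.7072,2.2688)

0.71 2.27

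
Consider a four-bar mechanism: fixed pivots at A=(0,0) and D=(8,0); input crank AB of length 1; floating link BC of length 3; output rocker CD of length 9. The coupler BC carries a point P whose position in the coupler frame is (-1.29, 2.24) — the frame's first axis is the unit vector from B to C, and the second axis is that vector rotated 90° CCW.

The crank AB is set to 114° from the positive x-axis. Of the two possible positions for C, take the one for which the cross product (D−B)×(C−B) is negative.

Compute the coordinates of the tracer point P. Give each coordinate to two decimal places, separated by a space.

1.97 1.93

A=(0,0), D=(8.00,0)
B = A + 1.00·(cos114°, sin114°) = (-0.4067, 0.9135)
|BD| = 8.4562
circle(B,3.00) ∩ circle(D,9.00): a=-0.0291, h=2.9999
  candidates: C₊=(-0.1116,3.8990) cross=25.367; C₋=(-0.7598,-2.0656) cross=-25.367
  mode - wants cross < 0 → take C=(-0.7598,-2.0656) (cross=-25.367)
ex = (C−B)/|BC| = (-0.1177,-0.9931); ey = (0.9931,-0.1177)
P = B + -1.29·ex + 2.24·ey = (1.9695,1.9310)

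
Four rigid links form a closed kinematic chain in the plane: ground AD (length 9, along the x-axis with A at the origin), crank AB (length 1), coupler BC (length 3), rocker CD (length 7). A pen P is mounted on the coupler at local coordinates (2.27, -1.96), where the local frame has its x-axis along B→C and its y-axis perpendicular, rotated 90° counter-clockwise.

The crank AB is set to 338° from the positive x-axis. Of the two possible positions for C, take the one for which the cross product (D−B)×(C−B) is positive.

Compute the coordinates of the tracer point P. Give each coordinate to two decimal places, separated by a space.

A=(0,0), D=(9.00,0)
B = A + 1.00·(cos338°, sin338°) = (0.9272, -0.3746)
|BD| = 8.0815
circle(B,3.00) ∩ circle(D,7.00): a=1.5660, h=2.5589
  candidates: C₊=(2.3729,2.2541) cross=20.679; C₋=(2.6101,-2.8581) cross=-20.679
  mode + wants cross > 0 → take C=(2.3729,2.2541) (cross=20.679)
ex = (C−B)/|BC| = (0.4819,0.8762); ey = (-0.8762,0.4819)
P = B + 2.27·ex + -1.96·ey = (3.7385,0.6699)

3.74 0.67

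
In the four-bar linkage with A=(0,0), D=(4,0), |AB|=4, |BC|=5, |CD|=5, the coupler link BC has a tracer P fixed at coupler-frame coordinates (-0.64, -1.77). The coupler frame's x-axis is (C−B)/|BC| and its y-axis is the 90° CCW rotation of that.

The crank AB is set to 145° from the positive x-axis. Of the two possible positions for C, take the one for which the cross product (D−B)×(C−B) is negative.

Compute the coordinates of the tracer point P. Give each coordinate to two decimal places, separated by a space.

-5.12 1.89

A=(0,0), D=(4.00,0)
B = A + 4.00·(cos145°, sin145°) = (-3.2766, 2.2943)
|BD| = 7.6297
circle(B,5.00) ∩ circle(D,5.00): a=3.8149, h=3.2321
  candidates: C₊=(1.3336,4.2297) cross=24.660; C₋=(-0.6102,-1.9354) cross=-24.660
  mode - wants cross < 0 → take C=(-0.6102,-1.9354) (cross=-24.660)
ex = (C−B)/|BC| = (0.5333,-0.8459); ey = (0.8459,0.5333)
P = B + -0.64·ex + -1.77·ey = (-5.1152,1.8918)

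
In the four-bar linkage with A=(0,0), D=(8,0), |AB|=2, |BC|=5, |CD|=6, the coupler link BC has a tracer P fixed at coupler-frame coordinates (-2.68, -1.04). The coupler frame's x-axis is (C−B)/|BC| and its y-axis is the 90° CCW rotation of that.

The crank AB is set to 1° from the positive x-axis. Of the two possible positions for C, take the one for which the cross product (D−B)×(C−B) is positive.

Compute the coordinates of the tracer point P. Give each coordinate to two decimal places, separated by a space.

A=(0,0), D=(8.00,0)
B = A + 2.00·(cos1°, sin1°) = (1.9997, 0.0349)
|BD| = 6.0004
circle(B,5.00) ∩ circle(D,6.00): a=2.0836, h=4.5452
  candidates: C₊=(4.1097,4.5679) cross=27.273; C₋=(4.0568,-4.5223) cross=-27.273
  mode + wants cross > 0 → take C=(4.1097,4.5679) (cross=27.273)
ex = (C−B)/|BC| = (0.4220,0.9066); ey = (-0.9066,0.4220)
P = B + -2.68·ex + -1.04·ey = (1.8116,-2.8337)

1.81 -2.83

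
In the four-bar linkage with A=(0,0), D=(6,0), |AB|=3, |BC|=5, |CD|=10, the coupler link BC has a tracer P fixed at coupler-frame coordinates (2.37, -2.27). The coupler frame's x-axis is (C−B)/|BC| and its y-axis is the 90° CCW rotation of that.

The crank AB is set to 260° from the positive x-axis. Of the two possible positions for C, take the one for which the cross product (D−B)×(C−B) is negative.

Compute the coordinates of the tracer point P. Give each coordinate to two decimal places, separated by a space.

-2.58 -5.51

A=(0,0), D=(6.00,0)
B = A + 3.00·(cos260°, sin260°) = (-0.5209, -2.9544)
|BD| = 7.1590
circle(B,5.00) ∩ circle(D,10.00): a=-1.6587, h=4.7169
  candidates: C₊=(-3.9784,0.6575) cross=33.768; C₋=(-0.0852,-7.9354) cross=-33.768
  mode - wants cross < 0 → take C=(-0.0852,-7.9354) (cross=-33.768)
ex = (C−B)/|BC| = (0.0872,-0.9962); ey = (0.9962,0.0872)
P = B + 2.37·ex + -2.27·ey = (-2.5758,-5.5132)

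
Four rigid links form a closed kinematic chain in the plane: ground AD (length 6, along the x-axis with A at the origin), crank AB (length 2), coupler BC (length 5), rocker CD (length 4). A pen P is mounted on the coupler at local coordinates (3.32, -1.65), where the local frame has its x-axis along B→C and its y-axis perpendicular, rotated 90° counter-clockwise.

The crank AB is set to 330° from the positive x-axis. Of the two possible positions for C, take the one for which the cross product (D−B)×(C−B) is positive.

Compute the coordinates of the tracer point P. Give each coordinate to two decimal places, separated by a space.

4.70 1.22

A=(0,0), D=(6.00,0)
B = A + 2.00·(cos330°, sin330°) = (1.7321, -1.0000)
|BD| = 4.3835
circle(B,5.00) ∩ circle(D,4.00): a=3.2183, h=3.8265
  candidates: C₊=(3.9926,3.4598) cross=16.774; C₋=(5.7385,-3.9914) cross=-16.774
  mode + wants cross > 0 → take C=(3.9926,3.4598) (cross=16.774)
ex = (C−B)/|BC| = (0.4521,0.8920); ey = (-0.8920,0.4521)
P = B + 3.32·ex + -1.65·ey = (4.7048,1.2153)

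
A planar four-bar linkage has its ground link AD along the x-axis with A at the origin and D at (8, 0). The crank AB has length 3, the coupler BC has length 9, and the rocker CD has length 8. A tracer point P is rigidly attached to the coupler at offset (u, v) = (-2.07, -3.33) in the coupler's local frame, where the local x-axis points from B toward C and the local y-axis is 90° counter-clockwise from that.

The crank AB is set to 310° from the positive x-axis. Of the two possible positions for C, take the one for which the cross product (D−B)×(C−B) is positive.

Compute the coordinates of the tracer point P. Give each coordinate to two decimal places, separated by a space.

4.86 -4.90

A=(0,0), D=(8.00,0)
B = A + 3.00·(cos310°, sin310°) = (1.9284, -2.2981)
|BD| = 6.4920
circle(B,9.00) ∩ circle(D,8.00): a=4.5553, h=7.7620
  candidates: C₊=(3.4410,6.5738) cross=50.391; C₋=(8.9364,-7.9450) cross=-50.391
  mode + wants cross > 0 → take C=(3.4410,6.5738) (cross=50.391)
ex = (C−B)/|BC| = (0.1681,0.9858); ey = (-0.9858,0.1681)
P = B + -2.07·ex + -3.33·ey = (4.8631,-4.8984)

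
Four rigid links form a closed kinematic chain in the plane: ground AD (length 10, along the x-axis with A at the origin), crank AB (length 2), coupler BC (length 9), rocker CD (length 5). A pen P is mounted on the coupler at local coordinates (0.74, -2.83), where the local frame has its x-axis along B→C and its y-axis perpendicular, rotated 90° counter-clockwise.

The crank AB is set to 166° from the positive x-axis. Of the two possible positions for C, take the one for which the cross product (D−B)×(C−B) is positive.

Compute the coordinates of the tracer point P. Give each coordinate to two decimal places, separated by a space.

A=(0,0), D=(10.00,0)
B = A + 2.00·(cos166°, sin166°) = (-1.9406, 0.4838)
|BD| = 11.9504
circle(B,9.00) ∩ circle(D,5.00): a=8.3182, h=3.4362
  candidates: C₊=(6.5099,3.5804) cross=41.064; C₋=(6.2317,-3.2863) cross=-41.064
  mode + wants cross > 0 → take C=(6.5099,3.5804) (cross=41.064)
ex = (C−B)/|BC| = (0.9389,0.3441); ey = (-0.3441,0.9389)
P = B + 0.74·ex + -2.83·ey = (-0.2721,-1.9188)

-0.27 -1.92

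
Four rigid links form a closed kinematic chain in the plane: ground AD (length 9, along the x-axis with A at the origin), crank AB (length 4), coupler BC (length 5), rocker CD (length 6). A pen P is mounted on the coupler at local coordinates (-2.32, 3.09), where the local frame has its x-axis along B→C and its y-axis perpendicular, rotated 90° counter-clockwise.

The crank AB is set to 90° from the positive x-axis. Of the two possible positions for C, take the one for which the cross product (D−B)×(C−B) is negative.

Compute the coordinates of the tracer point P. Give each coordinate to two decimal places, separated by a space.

A=(0,0), D=(9.00,0)
B = A + 4.00·(cos90°, sin90°) = (0.0000, 4.0000)
|BD| = 9.8489
circle(B,5.00) ∩ circle(D,6.00): a=4.3660, h=2.4368
  candidates: C₊=(4.9794,4.4536) cross=24.000; C₋=(3.0000,-0.0000) cross=-24.000
  mode - wants cross < 0 → take C=(3.0000,-0.0000) (cross=-24.000)
ex = (C−B)/|BC| = (0.6000,-0.8000); ey = (0.8000,0.6000)
P = B + -2.32·ex + 3.09·ey = (1.0800,7.7100)

1.08 7.71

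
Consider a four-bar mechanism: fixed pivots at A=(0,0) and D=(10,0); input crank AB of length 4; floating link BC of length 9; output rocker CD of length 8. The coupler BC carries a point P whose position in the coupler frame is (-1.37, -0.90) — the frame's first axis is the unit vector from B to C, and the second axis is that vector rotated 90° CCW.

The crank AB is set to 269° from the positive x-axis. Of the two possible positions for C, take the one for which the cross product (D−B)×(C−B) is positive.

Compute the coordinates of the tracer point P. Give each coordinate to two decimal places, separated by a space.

0.25 -5.61

A=(0,0), D=(10.00,0)
B = A + 4.00·(cos269°, sin269°) = (-0.0698, -3.9994)
|BD| = 10.8350
circle(B,9.00) ∩ circle(D,8.00): a=6.2020, h=6.5219
  candidates: C₊=(3.2868,4.3512) cross=70.665; C₋=(8.1016,-7.7715) cross=-70.665
  mode + wants cross > 0 → take C=(3.2868,4.3512) (cross=70.665)
ex = (C−B)/|BC| = (0.3730,0.9278); ey = (-0.9278,0.3730)
P = B + -1.37·ex + -0.90·ey = (0.2543,-5.6062)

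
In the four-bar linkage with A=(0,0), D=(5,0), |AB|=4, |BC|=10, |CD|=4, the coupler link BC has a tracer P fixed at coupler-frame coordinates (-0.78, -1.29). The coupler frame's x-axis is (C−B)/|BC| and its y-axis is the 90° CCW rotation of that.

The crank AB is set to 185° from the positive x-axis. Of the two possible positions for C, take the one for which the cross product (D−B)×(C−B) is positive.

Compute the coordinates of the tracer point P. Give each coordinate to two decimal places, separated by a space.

-4.13 -1.85

A=(0,0), D=(5.00,0)
B = A + 4.00·(cos185°, sin185°) = (-3.9848, -0.3486)
|BD| = 8.9915
circle(B,10.00) ∩ circle(D,4.00): a=9.1668, h=3.9962
  candidates: C₊=(5.0202,3.9999) cross=35.932; C₋=(5.3301,-3.9864) cross=-35.932
  mode + wants cross > 0 → take C=(5.0202,3.9999) (cross=35.932)
ex = (C−B)/|BC| = (0.9005,0.4349); ey = (-0.4349,0.9005)
P = B + -0.78·ex + -1.29·ey = (-4.1262,-1.8495)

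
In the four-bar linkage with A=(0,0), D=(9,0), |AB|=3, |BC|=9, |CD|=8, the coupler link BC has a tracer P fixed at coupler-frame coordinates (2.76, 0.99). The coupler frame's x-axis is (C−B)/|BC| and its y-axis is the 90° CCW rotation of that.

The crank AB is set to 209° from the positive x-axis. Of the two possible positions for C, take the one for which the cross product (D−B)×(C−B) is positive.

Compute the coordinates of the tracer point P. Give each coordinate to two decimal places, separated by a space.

-1.61 1.30

A=(0,0), D=(9.00,0)
B = A + 3.00·(cos209°, sin209°) = (-2.6239, -1.4544)
|BD| = 11.7145
circle(B,9.00) ∩ circle(D,8.00): a=6.5828, h=6.1373
  candidates: C₊=(3.1461,5.4527) cross=71.895; C₋=(4.6700,-6.7269) cross=-71.895
  mode + wants cross > 0 → take C=(3.1461,5.4527) (cross=71.895)
ex = (C−B)/|BC| = (0.6411,0.7675); ey = (-0.7675,0.6411)
P = B + 2.76·ex + 0.99·ey = (-1.6142,1.2984)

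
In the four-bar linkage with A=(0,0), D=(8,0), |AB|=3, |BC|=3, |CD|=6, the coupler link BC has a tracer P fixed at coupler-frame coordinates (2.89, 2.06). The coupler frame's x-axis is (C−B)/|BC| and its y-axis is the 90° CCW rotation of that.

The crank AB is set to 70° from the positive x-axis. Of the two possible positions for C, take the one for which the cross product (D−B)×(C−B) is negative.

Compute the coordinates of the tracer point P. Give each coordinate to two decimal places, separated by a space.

3.91 0.75

A=(0,0), D=(8.00,0)
B = A + 3.00·(cos70°, sin70°) = (1.0261, 2.8191)
|BD| = 7.5222
circle(B,3.00) ∩ circle(D,6.00): a=1.9664, h=2.2657
  candidates: C₊=(3.6982,4.1827) cross=17.043; C₋=(2.0000,-0.0184) cross=-17.043
  mode - wants cross < 0 → take C=(2.0000,-0.0184) (cross=-17.043)
ex = (C−B)/|BC| = (0.3247,-0.9458); ey = (0.9458,0.3247)
P = B + 2.89·ex + 2.06·ey = (3.9127,0.7544)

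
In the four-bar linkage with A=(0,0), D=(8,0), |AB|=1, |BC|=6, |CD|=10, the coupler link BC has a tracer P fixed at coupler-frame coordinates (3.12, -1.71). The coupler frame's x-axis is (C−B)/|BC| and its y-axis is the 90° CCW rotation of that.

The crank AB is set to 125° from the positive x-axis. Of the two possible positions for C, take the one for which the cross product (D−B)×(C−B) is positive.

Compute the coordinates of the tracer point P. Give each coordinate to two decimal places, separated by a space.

A=(0,0), D=(8.00,0)
B = A + 1.00·(cos125°, sin125°) = (-0.5736, 0.8192)
|BD| = 8.6126
circle(B,6.00) ∩ circle(D,10.00): a=0.5908, h=5.9708
  candidates: C₊=(0.5825,6.7067) cross=51.425; C₋=(-0.5533,-5.1808) cross=-51.425
  mode + wants cross > 0 → take C=(0.5825,6.7067) (cross=51.425)
ex = (C−B)/|BC| = (0.1927,0.9813); ey = (-0.9813,0.1927)
P = B + 3.12·ex + -1.71·ey = (1.7055,3.5512)

1.71 3.55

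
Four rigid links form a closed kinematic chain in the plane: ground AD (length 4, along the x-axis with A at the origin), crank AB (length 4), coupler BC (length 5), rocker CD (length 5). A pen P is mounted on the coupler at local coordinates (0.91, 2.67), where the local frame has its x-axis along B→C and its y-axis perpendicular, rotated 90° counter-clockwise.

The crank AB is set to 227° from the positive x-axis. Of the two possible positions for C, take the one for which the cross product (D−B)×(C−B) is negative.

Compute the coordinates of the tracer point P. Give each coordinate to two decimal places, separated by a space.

A=(0,0), D=(4.00,0)
B = A + 4.00·(cos227°, sin227°) = (-2.7280, -2.9254)
|BD| = 7.3365
circle(B,5.00) ∩ circle(D,5.00): a=3.6682, h=3.3976
  candidates: C₊=(-0.7188,1.6531) cross=24.927; C₋=(1.9908,-4.5786) cross=-24.927
  mode - wants cross < 0 → take C=(1.9908,-4.5786) (cross=-24.927)
ex = (C−B)/|BC| = (0.9438,-0.3306); ey = (0.3306,0.9438)
P = B + 0.91·ex + 2.67·ey = (-0.9864,-0.7064)

-0.99 -0.71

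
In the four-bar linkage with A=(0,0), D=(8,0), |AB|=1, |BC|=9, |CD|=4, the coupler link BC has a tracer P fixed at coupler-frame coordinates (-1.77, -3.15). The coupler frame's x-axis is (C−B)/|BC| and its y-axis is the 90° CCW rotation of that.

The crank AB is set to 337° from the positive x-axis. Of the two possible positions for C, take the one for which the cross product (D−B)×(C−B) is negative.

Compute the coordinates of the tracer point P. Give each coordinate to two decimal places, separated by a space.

A=(0,0), D=(8.00,0)
B = A + 1.00·(cos337°, sin337°) = (0.9205, -0.3907)
|BD| = 7.0903
circle(B,9.00) ∩ circle(D,4.00): a=8.1289, h=3.8628
  candidates: C₊=(8.8242,3.9142) cross=27.388; C₋=(9.2499,-3.7997) cross=-27.388
  mode - wants cross < 0 → take C=(9.2499,-3.7997) (cross=-27.388)
ex = (C−B)/|BC| = (0.9255,-0.3788); ey = (0.3788,0.9255)
P = B + -1.77·ex + -3.15·ey = (-1.9108,-2.6356)

-1.91 -2.64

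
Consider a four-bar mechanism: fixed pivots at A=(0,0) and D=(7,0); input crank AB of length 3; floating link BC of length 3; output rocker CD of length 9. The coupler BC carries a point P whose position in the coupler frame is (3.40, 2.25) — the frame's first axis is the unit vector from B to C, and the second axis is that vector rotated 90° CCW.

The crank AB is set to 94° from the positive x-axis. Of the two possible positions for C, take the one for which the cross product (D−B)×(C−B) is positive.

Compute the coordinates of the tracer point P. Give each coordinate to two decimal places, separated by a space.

-1.91 6.70

A=(0,0), D=(7.00,0)
B = A + 3.00·(cos94°, sin94°) = (-0.2093, 2.9927)
|BD| = 7.8058
circle(B,3.00) ∩ circle(D,9.00): a=-0.7091, h=2.9150
  candidates: C₊=(0.2534,5.9568) cross=22.754; C₋=(-1.9818,0.5723) cross=-22.754
  mode + wants cross > 0 → take C=(0.2534,5.9568) (cross=22.754)
ex = (C−B)/|BC| = (0.1542,0.9880); ey = (-0.9880,0.1542)
P = B + 3.40·ex + 2.25·ey = (-1.9080,6.6990)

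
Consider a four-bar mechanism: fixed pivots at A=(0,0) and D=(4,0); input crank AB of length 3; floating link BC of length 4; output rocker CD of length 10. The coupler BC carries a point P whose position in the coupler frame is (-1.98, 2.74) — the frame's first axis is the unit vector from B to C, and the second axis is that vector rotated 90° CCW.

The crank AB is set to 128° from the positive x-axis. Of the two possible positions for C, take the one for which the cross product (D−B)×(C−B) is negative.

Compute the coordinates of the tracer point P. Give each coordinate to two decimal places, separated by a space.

0.44 -0.12

A=(0,0), D=(4.00,0)
B = A + 3.00·(cos128°, sin128°) = (-1.8470, 2.3640)
|BD| = 6.3068
circle(B,4.00) ∩ circle(D,10.00): a=-3.5061, h=1.9255
  candidates: C₊=(-4.3757,5.4633) cross=12.144; C₋=(-5.8192,1.8931) cross=-12.144
  mode - wants cross < 0 → take C=(-5.8192,1.8931) (cross=-12.144)
ex = (C−B)/|BC| = (-0.9930,-0.1177); ey = (0.1177,-0.9930)
P = B + -1.98·ex + 2.74·ey = (0.4418,-0.1238)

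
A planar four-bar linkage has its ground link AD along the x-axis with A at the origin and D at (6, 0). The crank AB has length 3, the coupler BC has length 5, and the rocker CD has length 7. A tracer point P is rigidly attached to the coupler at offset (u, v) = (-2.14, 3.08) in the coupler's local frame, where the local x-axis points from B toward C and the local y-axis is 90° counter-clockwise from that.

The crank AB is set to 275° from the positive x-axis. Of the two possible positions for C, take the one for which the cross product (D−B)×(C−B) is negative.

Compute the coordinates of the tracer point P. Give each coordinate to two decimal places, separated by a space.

1.02 0.68

A=(0,0), D=(6.00,0)
B = A + 3.00·(cos275°, sin275°) = (0.2615, -2.9886)
|BD| = 6.4701
circle(B,5.00) ∩ circle(D,7.00): a=1.3804, h=4.8057
  candidates: C₊=(-0.7340,1.9113) cross=31.093; C₋=(3.7055,-6.6133) cross=-31.093
  mode - wants cross < 0 → take C=(3.7055,-6.6133) (cross=-31.093)
ex = (C−B)/|BC| = (0.6888,-0.7249); ey = (0.7249,0.6888)
P = B + -2.14·ex + 3.08·ey = (1.0202,0.6843)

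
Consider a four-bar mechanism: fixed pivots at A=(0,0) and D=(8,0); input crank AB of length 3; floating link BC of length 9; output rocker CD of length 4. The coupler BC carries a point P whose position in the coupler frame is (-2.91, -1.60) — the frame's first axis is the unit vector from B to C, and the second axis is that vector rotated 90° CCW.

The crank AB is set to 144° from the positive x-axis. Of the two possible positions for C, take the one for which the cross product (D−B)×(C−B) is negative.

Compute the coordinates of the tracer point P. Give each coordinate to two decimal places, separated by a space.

A=(0,0), D=(8.00,0)
B = A + 3.00·(cos144°, sin144°) = (-2.4271, 1.7634)
|BD| = 10.5751
circle(B,9.00) ∩ circle(D,4.00): a=8.3608, h=3.3312
  candidates: C₊=(6.3722,3.6538) cross=35.228; C₋=(5.2612,-2.9153) cross=-35.228
  mode - wants cross < 0 → take C=(5.2612,-2.9153) (cross=-35.228)
ex = (C−B)/|BC| = (0.8543,-0.5199); ey = (0.5199,0.8543)
P = B + -2.91·ex + -1.60·ey = (-5.7447,1.9093)

-5.74 1.91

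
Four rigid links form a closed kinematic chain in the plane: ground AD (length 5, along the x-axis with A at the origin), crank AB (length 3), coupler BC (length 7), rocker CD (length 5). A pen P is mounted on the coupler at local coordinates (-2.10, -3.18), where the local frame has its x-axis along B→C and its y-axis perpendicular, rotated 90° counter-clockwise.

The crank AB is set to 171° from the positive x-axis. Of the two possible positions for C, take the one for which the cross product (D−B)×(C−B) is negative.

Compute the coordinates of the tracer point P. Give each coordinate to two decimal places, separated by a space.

A=(0,0), D=(5.00,0)
B = A + 3.00·(cos171°, sin171°) = (-2.9631, 0.4693)
|BD| = 7.9769
circle(B,7.00) ∩ circle(D,5.00): a=5.4928, h=4.3393
  candidates: C₊=(2.7755,4.4779) cross=34.614; C₋=(2.2649,-4.1856) cross=-34.614
  mode - wants cross < 0 → take C=(2.2649,-4.1856) (cross=-34.614)
ex = (C−B)/|BC| = (0.7469,-0.6650); ey = (0.6650,0.7469)
P = B + -2.10·ex + -3.18·ey = (-6.6461,-0.5092)

-6.65 -0.51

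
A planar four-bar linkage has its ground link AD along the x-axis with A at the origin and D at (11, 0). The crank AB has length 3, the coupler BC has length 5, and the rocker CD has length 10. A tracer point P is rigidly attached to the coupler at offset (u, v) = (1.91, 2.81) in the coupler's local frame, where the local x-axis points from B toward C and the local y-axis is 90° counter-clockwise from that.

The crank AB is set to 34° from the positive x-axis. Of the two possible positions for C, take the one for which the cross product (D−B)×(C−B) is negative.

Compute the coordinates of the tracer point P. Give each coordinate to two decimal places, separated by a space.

A=(0,0), D=(11.00,0)
B = A + 3.00·(cos34°, sin34°) = (2.4871, 1.6776)
|BD| = 8.6766
circle(B,5.00) ∩ circle(D,10.00): a=0.0163, h=5.0000
  candidates: C₊=(3.4699,6.5800) cross=43.383; C₋=(1.5364,-3.2312) cross=-43.383
  mode - wants cross < 0 → take C=(1.5364,-3.2312) (cross=-43.383)
ex = (C−B)/|BC| = (-0.1901,-0.9818); ey = (0.9818,-0.1901)
P = B + 1.91·ex + 2.81·ey = (4.8827,-0.7319)

4.88 -0.73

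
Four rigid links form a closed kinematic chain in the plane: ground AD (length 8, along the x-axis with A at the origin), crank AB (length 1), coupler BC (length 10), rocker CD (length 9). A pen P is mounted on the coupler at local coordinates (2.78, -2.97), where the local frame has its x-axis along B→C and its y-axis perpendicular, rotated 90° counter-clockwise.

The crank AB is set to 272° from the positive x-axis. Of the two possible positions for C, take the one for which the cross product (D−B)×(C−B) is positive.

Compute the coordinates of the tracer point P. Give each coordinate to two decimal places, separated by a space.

3.88 0.32

A=(0,0), D=(8.00,0)
B = A + 1.00·(cos272°, sin272°) = (0.0349, -0.9994)
|BD| = 8.0276
circle(B,10.00) ∩ circle(D,9.00): a=5.1972, h=8.5434
  candidates: C₊=(4.1281,8.1245) cross=68.582; C₋=(6.2553,-8.8293) cross=-68.582
  mode + wants cross > 0 → take C=(4.1281,8.1245) (cross=68.582)
ex = (C−B)/|BC| = (0.4093,0.9124); ey = (-0.9124,0.4093)
P = B + 2.78·ex + -2.97·ey = (3.8826,0.3214)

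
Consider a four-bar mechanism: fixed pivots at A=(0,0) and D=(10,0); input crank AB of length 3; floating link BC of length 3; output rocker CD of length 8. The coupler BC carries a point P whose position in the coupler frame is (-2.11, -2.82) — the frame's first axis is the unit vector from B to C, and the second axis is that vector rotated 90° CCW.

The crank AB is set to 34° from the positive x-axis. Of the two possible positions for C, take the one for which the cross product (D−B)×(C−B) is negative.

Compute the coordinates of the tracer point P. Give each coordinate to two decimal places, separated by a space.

-0.04 4.13

A=(0,0), D=(10.00,0)
B = A + 3.00·(cos34°, sin34°) = (2.4871, 1.6776)
|BD| = 7.6979
circle(B,3.00) ∩ circle(D,8.00): a=0.2766, h=2.9872
  candidates: C₊=(3.4080,4.5327) cross=22.995; C₋=(2.1060,-1.2981) cross=-22.995
  mode - wants cross < 0 → take C=(2.1060,-1.2981) (cross=-22.995)
ex = (C−B)/|BC| = (-0.1270,-0.9919); ey = (0.9919,-0.1270)
P = B + -2.11·ex + -2.82·ey = (-0.0420,4.1287)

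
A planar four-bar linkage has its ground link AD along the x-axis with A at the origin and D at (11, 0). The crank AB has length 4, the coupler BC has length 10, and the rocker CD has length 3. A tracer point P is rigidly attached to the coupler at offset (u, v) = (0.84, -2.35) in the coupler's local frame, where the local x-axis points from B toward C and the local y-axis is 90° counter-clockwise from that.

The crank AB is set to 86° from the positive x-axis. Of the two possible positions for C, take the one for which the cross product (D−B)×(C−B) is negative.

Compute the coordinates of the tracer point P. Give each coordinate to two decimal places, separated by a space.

-0.36 1.58

A=(0,0), D=(11.00,0)
B = A + 4.00·(cos86°, sin86°) = (0.2790, 3.9903)
|BD| = 11.4395
circle(B,10.00) ∩ circle(D,3.00): a=9.6972, h=2.4422
  candidates: C₊=(10.2190,2.8966) cross=27.938; C₋=(8.5153,-1.6811) cross=-27.938
  mode - wants cross < 0 → take C=(8.5153,-1.6811) (cross=-27.938)
ex = (C−B)/|BC| = (0.8236,-0.5671); ey = (0.5671,0.8236)
P = B + 0.84·ex + -2.35·ey = (-0.3619,1.5783)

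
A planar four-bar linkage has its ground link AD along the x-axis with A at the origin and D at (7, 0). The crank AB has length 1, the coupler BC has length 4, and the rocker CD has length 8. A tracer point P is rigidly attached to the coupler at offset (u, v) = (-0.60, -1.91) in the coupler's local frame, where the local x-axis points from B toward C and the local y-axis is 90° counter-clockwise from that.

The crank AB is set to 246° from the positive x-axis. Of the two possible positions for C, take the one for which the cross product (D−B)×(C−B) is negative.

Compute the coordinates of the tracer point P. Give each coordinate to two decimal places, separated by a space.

-2.41 -0.81

A=(0,0), D=(7.00,0)
B = A + 1.00·(cos246°, sin246°) = (-0.4067, -0.9135)
|BD| = 7.4629
circle(B,4.00) ∩ circle(D,8.00): a=0.5155, h=3.9666
  candidates: C₊=(-0.3807,3.0864) cross=29.603; C₋=(0.5905,-4.7873) cross=-29.603
  mode - wants cross < 0 → take C=(0.5905,-4.7873) (cross=-29.603)
ex = (C−B)/|BC| = (0.2493,-0.9684); ey = (0.9684,0.2493)
P = B + -0.60·ex + -1.91·ey = (-2.4060,-0.8087)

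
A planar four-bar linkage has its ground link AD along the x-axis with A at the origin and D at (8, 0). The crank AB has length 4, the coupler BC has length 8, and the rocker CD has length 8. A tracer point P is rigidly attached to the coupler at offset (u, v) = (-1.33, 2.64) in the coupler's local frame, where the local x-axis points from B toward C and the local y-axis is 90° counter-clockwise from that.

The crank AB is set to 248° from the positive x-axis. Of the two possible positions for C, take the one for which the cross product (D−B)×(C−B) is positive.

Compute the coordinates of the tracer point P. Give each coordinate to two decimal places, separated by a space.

A=(0,0), D=(8.00,0)
B = A + 4.00·(cos248°, sin248°) = (-1.4984, -3.7087)
|BD| = 10.1968
circle(B,8.00) ∩ circle(D,8.00): a=5.0984, h=6.1649
  candidates: C₊=(1.0085,3.8883) cross=62.863; C₋=(5.4931,-7.5971) cross=-62.863
  mode + wants cross > 0 → take C=(1.0085,3.8883) (cross=62.863)
ex = (C−B)/|BC| = (0.3134,0.9496); ey = (-0.9496,0.3134)
P = B + -1.33·ex + 2.64·ey = (-4.4222,-4.1445)

-4.42 -4.14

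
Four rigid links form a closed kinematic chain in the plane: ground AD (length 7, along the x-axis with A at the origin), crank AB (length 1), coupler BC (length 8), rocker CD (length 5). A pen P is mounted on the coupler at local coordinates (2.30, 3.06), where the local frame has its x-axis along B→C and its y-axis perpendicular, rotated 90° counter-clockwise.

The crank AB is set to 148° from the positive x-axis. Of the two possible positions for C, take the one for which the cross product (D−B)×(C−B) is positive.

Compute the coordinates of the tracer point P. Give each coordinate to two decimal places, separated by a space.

-0.58 4.35

A=(0,0), D=(7.00,0)
B = A + 1.00·(cos148°, sin148°) = (-0.8480, 0.5299)
|BD| = 7.8659
circle(B,8.00) ∩ circle(D,5.00): a=6.4120, h=4.7839
  candidates: C₊=(5.8717,4.8710) cross=37.630; C₋=(5.2271,-4.6751) cross=-37.630
  mode + wants cross > 0 → take C=(5.8717,4.8710) (cross=37.630)
ex = (C−B)/|BC| = (0.8400,0.5426); ey = (-0.5426,0.8400)
P = B + 2.30·ex + 3.06·ey = (-0.5766,4.3483)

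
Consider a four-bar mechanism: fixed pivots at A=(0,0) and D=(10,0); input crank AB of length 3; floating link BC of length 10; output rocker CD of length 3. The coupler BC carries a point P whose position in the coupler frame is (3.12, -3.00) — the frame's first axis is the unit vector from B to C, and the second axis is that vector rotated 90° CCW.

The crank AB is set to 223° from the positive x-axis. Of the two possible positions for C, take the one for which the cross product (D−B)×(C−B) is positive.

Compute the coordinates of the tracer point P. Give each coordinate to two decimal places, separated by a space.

1.73 -3.86

A=(0,0), D=(10.00,0)
B = A + 3.00·(cos223°, sin223°) = (-2.1941, -2.0460)
|BD| = 12.3645
circle(B,10.00) ∩ circle(D,3.00): a=9.8621, h=1.6547
  candidates: C₊=(7.2583,1.2178) cross=20.460; C₋=(7.8059,-2.0460) cross=-20.460
  mode + wants cross > 0 → take C=(7.2583,1.2178) (cross=20.460)
ex = (C−B)/|BC| = (0.9452,0.3264); ey = (-0.3264,0.9452)
P = B + 3.12·ex + -3.00·ey = (1.7342,-3.8634)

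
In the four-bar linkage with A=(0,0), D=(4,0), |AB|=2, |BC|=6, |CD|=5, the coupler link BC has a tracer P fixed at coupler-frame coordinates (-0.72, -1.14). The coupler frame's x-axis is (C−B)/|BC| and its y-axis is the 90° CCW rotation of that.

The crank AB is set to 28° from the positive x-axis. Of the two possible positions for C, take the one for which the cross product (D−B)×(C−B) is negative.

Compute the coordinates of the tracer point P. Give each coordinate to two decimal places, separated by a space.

A=(0,0), D=(4.00,0)
B = A + 2.00·(cos28°, sin28°) = (1.7659, 0.9389)
|BD| = 2.4234
circle(B,6.00) ∩ circle(D,5.00): a=3.4812, h=4.8868
  candidates: C₊=(6.8686,4.0952) cross=11.843; C₋=(3.0818,-4.9150) cross=-11.843
  mode - wants cross < 0 → take C=(3.0818,-4.9150) (cross=-11.843)
ex = (C−B)/|BC| = (0.2193,-0.9757); ey = (0.9757,0.2193)
P = B + -0.72·ex + -1.14·ey = (0.4957,1.3914)

0.50 1.39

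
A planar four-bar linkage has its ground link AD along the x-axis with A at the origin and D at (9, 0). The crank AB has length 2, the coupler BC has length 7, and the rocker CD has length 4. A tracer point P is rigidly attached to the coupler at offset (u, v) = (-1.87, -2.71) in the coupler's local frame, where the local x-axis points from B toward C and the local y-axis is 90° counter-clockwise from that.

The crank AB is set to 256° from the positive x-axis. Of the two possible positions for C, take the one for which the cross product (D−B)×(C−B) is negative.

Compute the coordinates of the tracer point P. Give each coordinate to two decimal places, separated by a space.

-2.76 -4.32

A=(0,0), D=(9.00,0)
B = A + 2.00·(cos256°, sin256°) = (-0.4838, -1.9406)
|BD| = 9.6804
circle(B,7.00) ∩ circle(D,4.00): a=6.5447, h=2.4834
  candidates: C₊=(5.4301,1.8044) cross=24.040; C₋=(6.4258,-3.0616) cross=-24.040
  mode - wants cross < 0 → take C=(6.4258,-3.0616) (cross=-24.040)
ex = (C−B)/|BC| = (0.9871,-0.1601); ey = (0.1601,0.9871)
P = B + -1.87·ex + -2.71·ey = (-2.7637,-4.3161)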